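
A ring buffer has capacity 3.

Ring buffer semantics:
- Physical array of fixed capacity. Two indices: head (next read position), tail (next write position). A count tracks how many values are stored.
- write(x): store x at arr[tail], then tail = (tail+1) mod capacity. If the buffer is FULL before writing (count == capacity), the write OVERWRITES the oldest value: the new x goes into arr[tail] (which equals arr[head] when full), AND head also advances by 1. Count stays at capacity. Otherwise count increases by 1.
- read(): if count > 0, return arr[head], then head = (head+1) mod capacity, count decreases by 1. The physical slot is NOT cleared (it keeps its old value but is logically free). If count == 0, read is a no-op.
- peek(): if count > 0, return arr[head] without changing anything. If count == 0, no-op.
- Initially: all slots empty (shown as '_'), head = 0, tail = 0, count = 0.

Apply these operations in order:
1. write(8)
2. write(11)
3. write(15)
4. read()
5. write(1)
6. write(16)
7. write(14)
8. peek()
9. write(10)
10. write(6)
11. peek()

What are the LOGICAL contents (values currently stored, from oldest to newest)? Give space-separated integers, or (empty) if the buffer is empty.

Answer: 14 10 6

Derivation:
After op 1 (write(8)): arr=[8 _ _] head=0 tail=1 count=1
After op 2 (write(11)): arr=[8 11 _] head=0 tail=2 count=2
After op 3 (write(15)): arr=[8 11 15] head=0 tail=0 count=3
After op 4 (read()): arr=[8 11 15] head=1 tail=0 count=2
After op 5 (write(1)): arr=[1 11 15] head=1 tail=1 count=3
After op 6 (write(16)): arr=[1 16 15] head=2 tail=2 count=3
After op 7 (write(14)): arr=[1 16 14] head=0 tail=0 count=3
After op 8 (peek()): arr=[1 16 14] head=0 tail=0 count=3
After op 9 (write(10)): arr=[10 16 14] head=1 tail=1 count=3
After op 10 (write(6)): arr=[10 6 14] head=2 tail=2 count=3
After op 11 (peek()): arr=[10 6 14] head=2 tail=2 count=3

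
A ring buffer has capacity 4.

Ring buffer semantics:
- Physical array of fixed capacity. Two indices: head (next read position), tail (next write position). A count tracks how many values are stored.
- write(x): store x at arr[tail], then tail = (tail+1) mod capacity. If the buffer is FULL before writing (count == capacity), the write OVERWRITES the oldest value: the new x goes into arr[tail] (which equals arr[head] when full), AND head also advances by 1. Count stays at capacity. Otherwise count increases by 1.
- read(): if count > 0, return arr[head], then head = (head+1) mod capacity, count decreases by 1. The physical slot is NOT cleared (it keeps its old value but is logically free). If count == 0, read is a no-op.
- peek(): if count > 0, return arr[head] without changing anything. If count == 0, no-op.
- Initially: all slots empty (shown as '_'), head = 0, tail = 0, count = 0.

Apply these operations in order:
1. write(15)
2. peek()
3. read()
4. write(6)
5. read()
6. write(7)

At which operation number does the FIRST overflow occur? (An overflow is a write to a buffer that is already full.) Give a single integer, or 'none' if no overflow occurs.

After op 1 (write(15)): arr=[15 _ _ _] head=0 tail=1 count=1
After op 2 (peek()): arr=[15 _ _ _] head=0 tail=1 count=1
After op 3 (read()): arr=[15 _ _ _] head=1 tail=1 count=0
After op 4 (write(6)): arr=[15 6 _ _] head=1 tail=2 count=1
After op 5 (read()): arr=[15 6 _ _] head=2 tail=2 count=0
After op 6 (write(7)): arr=[15 6 7 _] head=2 tail=3 count=1

Answer: none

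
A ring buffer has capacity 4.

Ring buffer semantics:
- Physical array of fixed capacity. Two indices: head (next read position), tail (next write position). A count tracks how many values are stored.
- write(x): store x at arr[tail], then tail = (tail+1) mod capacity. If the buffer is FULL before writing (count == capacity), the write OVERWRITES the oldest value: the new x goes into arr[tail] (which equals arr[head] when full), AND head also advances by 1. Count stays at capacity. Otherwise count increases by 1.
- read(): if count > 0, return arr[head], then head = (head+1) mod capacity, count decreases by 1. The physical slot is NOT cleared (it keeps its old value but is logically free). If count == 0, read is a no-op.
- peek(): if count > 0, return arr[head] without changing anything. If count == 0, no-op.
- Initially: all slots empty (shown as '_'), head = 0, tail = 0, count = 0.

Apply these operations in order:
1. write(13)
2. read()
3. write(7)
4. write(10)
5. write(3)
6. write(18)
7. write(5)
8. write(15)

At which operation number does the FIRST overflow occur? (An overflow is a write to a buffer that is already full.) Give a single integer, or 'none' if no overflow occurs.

Answer: 7

Derivation:
After op 1 (write(13)): arr=[13 _ _ _] head=0 tail=1 count=1
After op 2 (read()): arr=[13 _ _ _] head=1 tail=1 count=0
After op 3 (write(7)): arr=[13 7 _ _] head=1 tail=2 count=1
After op 4 (write(10)): arr=[13 7 10 _] head=1 tail=3 count=2
After op 5 (write(3)): arr=[13 7 10 3] head=1 tail=0 count=3
After op 6 (write(18)): arr=[18 7 10 3] head=1 tail=1 count=4
After op 7 (write(5)): arr=[18 5 10 3] head=2 tail=2 count=4
After op 8 (write(15)): arr=[18 5 15 3] head=3 tail=3 count=4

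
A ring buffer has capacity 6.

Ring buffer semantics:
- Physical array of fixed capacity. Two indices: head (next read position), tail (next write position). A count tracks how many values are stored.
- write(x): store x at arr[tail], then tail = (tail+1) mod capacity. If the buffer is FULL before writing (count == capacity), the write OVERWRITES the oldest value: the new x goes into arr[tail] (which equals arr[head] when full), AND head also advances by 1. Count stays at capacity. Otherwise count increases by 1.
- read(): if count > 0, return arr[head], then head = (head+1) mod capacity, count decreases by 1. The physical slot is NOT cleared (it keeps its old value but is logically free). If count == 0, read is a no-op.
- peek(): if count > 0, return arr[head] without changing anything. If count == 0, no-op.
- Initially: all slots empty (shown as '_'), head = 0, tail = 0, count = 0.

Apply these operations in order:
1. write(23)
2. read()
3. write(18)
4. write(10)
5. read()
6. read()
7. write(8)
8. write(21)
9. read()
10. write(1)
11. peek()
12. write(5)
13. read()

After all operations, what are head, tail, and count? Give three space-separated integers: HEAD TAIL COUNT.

After op 1 (write(23)): arr=[23 _ _ _ _ _] head=0 tail=1 count=1
After op 2 (read()): arr=[23 _ _ _ _ _] head=1 tail=1 count=0
After op 3 (write(18)): arr=[23 18 _ _ _ _] head=1 tail=2 count=1
After op 4 (write(10)): arr=[23 18 10 _ _ _] head=1 tail=3 count=2
After op 5 (read()): arr=[23 18 10 _ _ _] head=2 tail=3 count=1
After op 6 (read()): arr=[23 18 10 _ _ _] head=3 tail=3 count=0
After op 7 (write(8)): arr=[23 18 10 8 _ _] head=3 tail=4 count=1
After op 8 (write(21)): arr=[23 18 10 8 21 _] head=3 tail=5 count=2
After op 9 (read()): arr=[23 18 10 8 21 _] head=4 tail=5 count=1
After op 10 (write(1)): arr=[23 18 10 8 21 1] head=4 tail=0 count=2
After op 11 (peek()): arr=[23 18 10 8 21 1] head=4 tail=0 count=2
After op 12 (write(5)): arr=[5 18 10 8 21 1] head=4 tail=1 count=3
After op 13 (read()): arr=[5 18 10 8 21 1] head=5 tail=1 count=2

Answer: 5 1 2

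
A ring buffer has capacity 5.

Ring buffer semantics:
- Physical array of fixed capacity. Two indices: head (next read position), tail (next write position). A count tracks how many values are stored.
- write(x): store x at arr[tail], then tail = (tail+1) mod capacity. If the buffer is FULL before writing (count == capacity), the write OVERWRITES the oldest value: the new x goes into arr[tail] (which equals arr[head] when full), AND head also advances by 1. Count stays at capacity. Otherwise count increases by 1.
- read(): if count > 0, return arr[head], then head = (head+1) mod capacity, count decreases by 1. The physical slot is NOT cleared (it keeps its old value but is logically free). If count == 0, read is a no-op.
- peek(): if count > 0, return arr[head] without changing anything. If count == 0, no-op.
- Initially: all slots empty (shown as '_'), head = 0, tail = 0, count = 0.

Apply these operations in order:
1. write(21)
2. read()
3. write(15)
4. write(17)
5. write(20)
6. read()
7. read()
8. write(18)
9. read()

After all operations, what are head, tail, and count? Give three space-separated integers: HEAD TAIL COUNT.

After op 1 (write(21)): arr=[21 _ _ _ _] head=0 tail=1 count=1
After op 2 (read()): arr=[21 _ _ _ _] head=1 tail=1 count=0
After op 3 (write(15)): arr=[21 15 _ _ _] head=1 tail=2 count=1
After op 4 (write(17)): arr=[21 15 17 _ _] head=1 tail=3 count=2
After op 5 (write(20)): arr=[21 15 17 20 _] head=1 tail=4 count=3
After op 6 (read()): arr=[21 15 17 20 _] head=2 tail=4 count=2
After op 7 (read()): arr=[21 15 17 20 _] head=3 tail=4 count=1
After op 8 (write(18)): arr=[21 15 17 20 18] head=3 tail=0 count=2
After op 9 (read()): arr=[21 15 17 20 18] head=4 tail=0 count=1

Answer: 4 0 1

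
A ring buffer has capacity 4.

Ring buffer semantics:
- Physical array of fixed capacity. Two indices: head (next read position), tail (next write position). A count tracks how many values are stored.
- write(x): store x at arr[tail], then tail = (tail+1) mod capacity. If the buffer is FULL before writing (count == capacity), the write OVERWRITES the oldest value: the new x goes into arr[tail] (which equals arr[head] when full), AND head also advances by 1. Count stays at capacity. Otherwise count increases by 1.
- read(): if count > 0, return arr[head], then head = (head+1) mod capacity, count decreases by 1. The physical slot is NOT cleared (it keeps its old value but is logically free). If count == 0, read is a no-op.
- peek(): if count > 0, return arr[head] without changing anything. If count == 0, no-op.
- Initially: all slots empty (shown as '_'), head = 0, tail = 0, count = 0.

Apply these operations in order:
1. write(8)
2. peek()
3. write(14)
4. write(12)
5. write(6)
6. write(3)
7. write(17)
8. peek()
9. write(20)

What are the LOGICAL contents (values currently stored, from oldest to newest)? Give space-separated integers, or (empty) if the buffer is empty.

Answer: 6 3 17 20

Derivation:
After op 1 (write(8)): arr=[8 _ _ _] head=0 tail=1 count=1
After op 2 (peek()): arr=[8 _ _ _] head=0 tail=1 count=1
After op 3 (write(14)): arr=[8 14 _ _] head=0 tail=2 count=2
After op 4 (write(12)): arr=[8 14 12 _] head=0 tail=3 count=3
After op 5 (write(6)): arr=[8 14 12 6] head=0 tail=0 count=4
After op 6 (write(3)): arr=[3 14 12 6] head=1 tail=1 count=4
After op 7 (write(17)): arr=[3 17 12 6] head=2 tail=2 count=4
After op 8 (peek()): arr=[3 17 12 6] head=2 tail=2 count=4
After op 9 (write(20)): arr=[3 17 20 6] head=3 tail=3 count=4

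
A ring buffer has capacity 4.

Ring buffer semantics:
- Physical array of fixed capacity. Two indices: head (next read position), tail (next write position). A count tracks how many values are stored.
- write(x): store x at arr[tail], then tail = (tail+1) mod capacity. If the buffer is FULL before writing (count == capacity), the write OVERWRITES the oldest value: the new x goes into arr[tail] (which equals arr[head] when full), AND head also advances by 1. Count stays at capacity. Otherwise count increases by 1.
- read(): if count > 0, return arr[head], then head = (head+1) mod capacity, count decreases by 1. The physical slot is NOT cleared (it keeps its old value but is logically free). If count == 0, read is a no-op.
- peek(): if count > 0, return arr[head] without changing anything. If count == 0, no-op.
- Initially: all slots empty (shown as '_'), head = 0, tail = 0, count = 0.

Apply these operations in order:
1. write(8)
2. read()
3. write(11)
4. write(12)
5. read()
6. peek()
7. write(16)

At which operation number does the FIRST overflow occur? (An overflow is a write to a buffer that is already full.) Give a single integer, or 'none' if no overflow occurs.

After op 1 (write(8)): arr=[8 _ _ _] head=0 tail=1 count=1
After op 2 (read()): arr=[8 _ _ _] head=1 tail=1 count=0
After op 3 (write(11)): arr=[8 11 _ _] head=1 tail=2 count=1
After op 4 (write(12)): arr=[8 11 12 _] head=1 tail=3 count=2
After op 5 (read()): arr=[8 11 12 _] head=2 tail=3 count=1
After op 6 (peek()): arr=[8 11 12 _] head=2 tail=3 count=1
After op 7 (write(16)): arr=[8 11 12 16] head=2 tail=0 count=2

Answer: none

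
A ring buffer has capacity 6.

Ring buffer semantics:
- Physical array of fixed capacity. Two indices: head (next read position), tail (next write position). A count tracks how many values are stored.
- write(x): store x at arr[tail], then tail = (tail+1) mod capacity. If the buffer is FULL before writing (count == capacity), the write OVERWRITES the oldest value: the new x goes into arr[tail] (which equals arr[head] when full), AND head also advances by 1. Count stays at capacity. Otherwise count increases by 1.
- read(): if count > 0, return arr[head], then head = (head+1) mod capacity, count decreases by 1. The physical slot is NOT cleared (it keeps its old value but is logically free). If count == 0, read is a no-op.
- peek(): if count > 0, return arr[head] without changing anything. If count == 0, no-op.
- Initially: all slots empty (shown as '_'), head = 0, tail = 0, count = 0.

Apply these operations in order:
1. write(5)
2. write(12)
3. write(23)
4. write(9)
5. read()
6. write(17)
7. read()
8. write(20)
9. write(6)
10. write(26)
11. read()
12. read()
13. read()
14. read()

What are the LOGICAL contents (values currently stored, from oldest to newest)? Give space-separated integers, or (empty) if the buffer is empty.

After op 1 (write(5)): arr=[5 _ _ _ _ _] head=0 tail=1 count=1
After op 2 (write(12)): arr=[5 12 _ _ _ _] head=0 tail=2 count=2
After op 3 (write(23)): arr=[5 12 23 _ _ _] head=0 tail=3 count=3
After op 4 (write(9)): arr=[5 12 23 9 _ _] head=0 tail=4 count=4
After op 5 (read()): arr=[5 12 23 9 _ _] head=1 tail=4 count=3
After op 6 (write(17)): arr=[5 12 23 9 17 _] head=1 tail=5 count=4
After op 7 (read()): arr=[5 12 23 9 17 _] head=2 tail=5 count=3
After op 8 (write(20)): arr=[5 12 23 9 17 20] head=2 tail=0 count=4
After op 9 (write(6)): arr=[6 12 23 9 17 20] head=2 tail=1 count=5
After op 10 (write(26)): arr=[6 26 23 9 17 20] head=2 tail=2 count=6
After op 11 (read()): arr=[6 26 23 9 17 20] head=3 tail=2 count=5
After op 12 (read()): arr=[6 26 23 9 17 20] head=4 tail=2 count=4
After op 13 (read()): arr=[6 26 23 9 17 20] head=5 tail=2 count=3
After op 14 (read()): arr=[6 26 23 9 17 20] head=0 tail=2 count=2

Answer: 6 26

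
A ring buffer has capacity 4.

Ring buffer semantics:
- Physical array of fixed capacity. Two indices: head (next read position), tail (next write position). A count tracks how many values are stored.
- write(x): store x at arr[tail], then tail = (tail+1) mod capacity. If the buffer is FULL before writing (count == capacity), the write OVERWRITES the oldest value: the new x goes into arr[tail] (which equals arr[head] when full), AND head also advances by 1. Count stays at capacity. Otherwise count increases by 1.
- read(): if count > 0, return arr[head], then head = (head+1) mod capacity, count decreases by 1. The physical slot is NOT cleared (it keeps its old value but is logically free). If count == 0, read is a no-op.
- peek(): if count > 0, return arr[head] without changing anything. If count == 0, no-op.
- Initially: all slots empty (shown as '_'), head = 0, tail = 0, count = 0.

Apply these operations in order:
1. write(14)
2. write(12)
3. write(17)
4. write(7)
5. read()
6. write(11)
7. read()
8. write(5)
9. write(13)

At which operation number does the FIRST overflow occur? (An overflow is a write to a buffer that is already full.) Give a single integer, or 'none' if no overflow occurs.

Answer: 9

Derivation:
After op 1 (write(14)): arr=[14 _ _ _] head=0 tail=1 count=1
After op 2 (write(12)): arr=[14 12 _ _] head=0 tail=2 count=2
After op 3 (write(17)): arr=[14 12 17 _] head=0 tail=3 count=3
After op 4 (write(7)): arr=[14 12 17 7] head=0 tail=0 count=4
After op 5 (read()): arr=[14 12 17 7] head=1 tail=0 count=3
After op 6 (write(11)): arr=[11 12 17 7] head=1 tail=1 count=4
After op 7 (read()): arr=[11 12 17 7] head=2 tail=1 count=3
After op 8 (write(5)): arr=[11 5 17 7] head=2 tail=2 count=4
After op 9 (write(13)): arr=[11 5 13 7] head=3 tail=3 count=4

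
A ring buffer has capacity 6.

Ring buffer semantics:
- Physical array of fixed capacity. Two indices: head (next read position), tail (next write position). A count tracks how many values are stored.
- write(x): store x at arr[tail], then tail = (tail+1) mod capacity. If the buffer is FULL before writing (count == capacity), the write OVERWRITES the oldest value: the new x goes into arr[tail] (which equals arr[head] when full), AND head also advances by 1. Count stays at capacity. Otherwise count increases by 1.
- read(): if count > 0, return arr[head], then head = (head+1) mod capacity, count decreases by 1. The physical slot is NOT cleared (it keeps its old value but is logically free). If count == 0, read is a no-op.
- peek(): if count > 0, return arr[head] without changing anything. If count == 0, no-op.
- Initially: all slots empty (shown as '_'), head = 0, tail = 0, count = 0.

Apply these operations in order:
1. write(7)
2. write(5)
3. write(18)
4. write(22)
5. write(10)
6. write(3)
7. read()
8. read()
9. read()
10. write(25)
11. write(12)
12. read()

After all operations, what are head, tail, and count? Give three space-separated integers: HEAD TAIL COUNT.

Answer: 4 2 4

Derivation:
After op 1 (write(7)): arr=[7 _ _ _ _ _] head=0 tail=1 count=1
After op 2 (write(5)): arr=[7 5 _ _ _ _] head=0 tail=2 count=2
After op 3 (write(18)): arr=[7 5 18 _ _ _] head=0 tail=3 count=3
After op 4 (write(22)): arr=[7 5 18 22 _ _] head=0 tail=4 count=4
After op 5 (write(10)): arr=[7 5 18 22 10 _] head=0 tail=5 count=5
After op 6 (write(3)): arr=[7 5 18 22 10 3] head=0 tail=0 count=6
After op 7 (read()): arr=[7 5 18 22 10 3] head=1 tail=0 count=5
After op 8 (read()): arr=[7 5 18 22 10 3] head=2 tail=0 count=4
After op 9 (read()): arr=[7 5 18 22 10 3] head=3 tail=0 count=3
After op 10 (write(25)): arr=[25 5 18 22 10 3] head=3 tail=1 count=4
After op 11 (write(12)): arr=[25 12 18 22 10 3] head=3 tail=2 count=5
After op 12 (read()): arr=[25 12 18 22 10 3] head=4 tail=2 count=4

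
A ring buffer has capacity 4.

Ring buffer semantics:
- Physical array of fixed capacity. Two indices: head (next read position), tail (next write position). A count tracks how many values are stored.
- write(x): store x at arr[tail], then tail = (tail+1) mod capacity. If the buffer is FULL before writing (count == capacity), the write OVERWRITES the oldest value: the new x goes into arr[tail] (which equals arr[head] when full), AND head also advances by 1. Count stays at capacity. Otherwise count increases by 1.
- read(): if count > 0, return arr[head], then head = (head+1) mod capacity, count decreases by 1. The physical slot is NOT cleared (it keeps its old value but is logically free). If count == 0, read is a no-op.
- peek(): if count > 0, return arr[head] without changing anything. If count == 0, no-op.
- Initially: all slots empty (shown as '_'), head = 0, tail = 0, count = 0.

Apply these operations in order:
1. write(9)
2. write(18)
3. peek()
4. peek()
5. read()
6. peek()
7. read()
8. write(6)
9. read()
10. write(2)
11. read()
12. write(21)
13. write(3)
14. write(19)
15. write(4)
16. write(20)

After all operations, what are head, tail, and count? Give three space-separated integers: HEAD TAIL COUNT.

After op 1 (write(9)): arr=[9 _ _ _] head=0 tail=1 count=1
After op 2 (write(18)): arr=[9 18 _ _] head=0 tail=2 count=2
After op 3 (peek()): arr=[9 18 _ _] head=0 tail=2 count=2
After op 4 (peek()): arr=[9 18 _ _] head=0 tail=2 count=2
After op 5 (read()): arr=[9 18 _ _] head=1 tail=2 count=1
After op 6 (peek()): arr=[9 18 _ _] head=1 tail=2 count=1
After op 7 (read()): arr=[9 18 _ _] head=2 tail=2 count=0
After op 8 (write(6)): arr=[9 18 6 _] head=2 tail=3 count=1
After op 9 (read()): arr=[9 18 6 _] head=3 tail=3 count=0
After op 10 (write(2)): arr=[9 18 6 2] head=3 tail=0 count=1
After op 11 (read()): arr=[9 18 6 2] head=0 tail=0 count=0
After op 12 (write(21)): arr=[21 18 6 2] head=0 tail=1 count=1
After op 13 (write(3)): arr=[21 3 6 2] head=0 tail=2 count=2
After op 14 (write(19)): arr=[21 3 19 2] head=0 tail=3 count=3
After op 15 (write(4)): arr=[21 3 19 4] head=0 tail=0 count=4
After op 16 (write(20)): arr=[20 3 19 4] head=1 tail=1 count=4

Answer: 1 1 4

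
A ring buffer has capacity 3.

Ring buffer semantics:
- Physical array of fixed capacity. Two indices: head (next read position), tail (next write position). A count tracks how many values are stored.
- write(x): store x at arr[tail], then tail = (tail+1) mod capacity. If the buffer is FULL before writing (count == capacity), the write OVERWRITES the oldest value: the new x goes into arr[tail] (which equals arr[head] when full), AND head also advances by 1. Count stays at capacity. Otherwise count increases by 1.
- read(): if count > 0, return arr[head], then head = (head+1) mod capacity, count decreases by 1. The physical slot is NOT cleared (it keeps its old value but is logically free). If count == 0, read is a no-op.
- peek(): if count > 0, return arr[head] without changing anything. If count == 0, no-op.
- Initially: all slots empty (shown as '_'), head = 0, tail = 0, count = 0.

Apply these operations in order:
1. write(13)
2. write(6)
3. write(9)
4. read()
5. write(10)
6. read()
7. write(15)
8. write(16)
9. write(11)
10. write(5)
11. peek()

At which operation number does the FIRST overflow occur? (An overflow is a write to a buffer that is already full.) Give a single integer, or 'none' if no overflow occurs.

After op 1 (write(13)): arr=[13 _ _] head=0 tail=1 count=1
After op 2 (write(6)): arr=[13 6 _] head=0 tail=2 count=2
After op 3 (write(9)): arr=[13 6 9] head=0 tail=0 count=3
After op 4 (read()): arr=[13 6 9] head=1 tail=0 count=2
After op 5 (write(10)): arr=[10 6 9] head=1 tail=1 count=3
After op 6 (read()): arr=[10 6 9] head=2 tail=1 count=2
After op 7 (write(15)): arr=[10 15 9] head=2 tail=2 count=3
After op 8 (write(16)): arr=[10 15 16] head=0 tail=0 count=3
After op 9 (write(11)): arr=[11 15 16] head=1 tail=1 count=3
After op 10 (write(5)): arr=[11 5 16] head=2 tail=2 count=3
After op 11 (peek()): arr=[11 5 16] head=2 tail=2 count=3

Answer: 8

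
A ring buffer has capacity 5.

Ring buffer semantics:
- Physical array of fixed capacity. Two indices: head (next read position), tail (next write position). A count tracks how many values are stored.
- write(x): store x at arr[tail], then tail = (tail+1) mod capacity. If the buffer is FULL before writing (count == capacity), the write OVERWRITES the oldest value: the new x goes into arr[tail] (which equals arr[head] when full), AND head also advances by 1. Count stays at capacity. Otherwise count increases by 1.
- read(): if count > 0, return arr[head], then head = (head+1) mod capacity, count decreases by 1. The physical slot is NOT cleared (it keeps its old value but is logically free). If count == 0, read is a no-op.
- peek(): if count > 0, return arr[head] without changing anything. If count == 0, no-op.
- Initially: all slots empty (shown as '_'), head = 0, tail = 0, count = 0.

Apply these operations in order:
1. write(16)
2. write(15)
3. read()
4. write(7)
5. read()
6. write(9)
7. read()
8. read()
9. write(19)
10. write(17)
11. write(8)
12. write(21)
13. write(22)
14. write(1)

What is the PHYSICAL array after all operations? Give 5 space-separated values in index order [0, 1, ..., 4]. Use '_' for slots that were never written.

Answer: 17 8 21 22 1

Derivation:
After op 1 (write(16)): arr=[16 _ _ _ _] head=0 tail=1 count=1
After op 2 (write(15)): arr=[16 15 _ _ _] head=0 tail=2 count=2
After op 3 (read()): arr=[16 15 _ _ _] head=1 tail=2 count=1
After op 4 (write(7)): arr=[16 15 7 _ _] head=1 tail=3 count=2
After op 5 (read()): arr=[16 15 7 _ _] head=2 tail=3 count=1
After op 6 (write(9)): arr=[16 15 7 9 _] head=2 tail=4 count=2
After op 7 (read()): arr=[16 15 7 9 _] head=3 tail=4 count=1
After op 8 (read()): arr=[16 15 7 9 _] head=4 tail=4 count=0
After op 9 (write(19)): arr=[16 15 7 9 19] head=4 tail=0 count=1
After op 10 (write(17)): arr=[17 15 7 9 19] head=4 tail=1 count=2
After op 11 (write(8)): arr=[17 8 7 9 19] head=4 tail=2 count=3
After op 12 (write(21)): arr=[17 8 21 9 19] head=4 tail=3 count=4
After op 13 (write(22)): arr=[17 8 21 22 19] head=4 tail=4 count=5
After op 14 (write(1)): arr=[17 8 21 22 1] head=0 tail=0 count=5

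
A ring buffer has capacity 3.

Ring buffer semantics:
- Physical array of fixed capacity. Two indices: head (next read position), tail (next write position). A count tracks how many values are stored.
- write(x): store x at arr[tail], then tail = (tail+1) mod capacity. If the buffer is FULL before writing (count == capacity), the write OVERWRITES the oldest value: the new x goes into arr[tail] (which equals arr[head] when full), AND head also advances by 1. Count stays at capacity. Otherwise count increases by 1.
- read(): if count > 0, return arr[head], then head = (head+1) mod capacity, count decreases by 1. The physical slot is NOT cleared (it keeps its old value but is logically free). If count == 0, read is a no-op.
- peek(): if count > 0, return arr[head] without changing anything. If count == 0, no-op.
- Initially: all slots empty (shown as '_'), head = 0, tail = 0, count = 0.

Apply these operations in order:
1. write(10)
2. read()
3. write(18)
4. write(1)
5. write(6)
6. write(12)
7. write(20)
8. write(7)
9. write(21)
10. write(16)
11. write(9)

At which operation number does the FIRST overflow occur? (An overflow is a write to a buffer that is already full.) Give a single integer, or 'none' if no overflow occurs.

Answer: 6

Derivation:
After op 1 (write(10)): arr=[10 _ _] head=0 tail=1 count=1
After op 2 (read()): arr=[10 _ _] head=1 tail=1 count=0
After op 3 (write(18)): arr=[10 18 _] head=1 tail=2 count=1
After op 4 (write(1)): arr=[10 18 1] head=1 tail=0 count=2
After op 5 (write(6)): arr=[6 18 1] head=1 tail=1 count=3
After op 6 (write(12)): arr=[6 12 1] head=2 tail=2 count=3
After op 7 (write(20)): arr=[6 12 20] head=0 tail=0 count=3
After op 8 (write(7)): arr=[7 12 20] head=1 tail=1 count=3
After op 9 (write(21)): arr=[7 21 20] head=2 tail=2 count=3
After op 10 (write(16)): arr=[7 21 16] head=0 tail=0 count=3
After op 11 (write(9)): arr=[9 21 16] head=1 tail=1 count=3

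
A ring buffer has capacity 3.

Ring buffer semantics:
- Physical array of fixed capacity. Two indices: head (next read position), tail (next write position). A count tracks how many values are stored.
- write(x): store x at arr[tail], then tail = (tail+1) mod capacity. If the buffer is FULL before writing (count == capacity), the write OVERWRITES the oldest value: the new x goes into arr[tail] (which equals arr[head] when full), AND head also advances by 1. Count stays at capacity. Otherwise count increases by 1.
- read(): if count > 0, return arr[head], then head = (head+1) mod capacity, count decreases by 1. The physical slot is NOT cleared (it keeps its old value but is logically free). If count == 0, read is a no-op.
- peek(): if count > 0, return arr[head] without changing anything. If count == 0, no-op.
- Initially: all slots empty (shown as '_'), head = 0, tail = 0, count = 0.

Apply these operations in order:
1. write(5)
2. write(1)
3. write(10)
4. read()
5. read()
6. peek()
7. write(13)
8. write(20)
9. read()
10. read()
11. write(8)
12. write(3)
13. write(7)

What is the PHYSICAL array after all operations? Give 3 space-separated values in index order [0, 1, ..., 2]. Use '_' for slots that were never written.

After op 1 (write(5)): arr=[5 _ _] head=0 tail=1 count=1
After op 2 (write(1)): arr=[5 1 _] head=0 tail=2 count=2
After op 3 (write(10)): arr=[5 1 10] head=0 tail=0 count=3
After op 4 (read()): arr=[5 1 10] head=1 tail=0 count=2
After op 5 (read()): arr=[5 1 10] head=2 tail=0 count=1
After op 6 (peek()): arr=[5 1 10] head=2 tail=0 count=1
After op 7 (write(13)): arr=[13 1 10] head=2 tail=1 count=2
After op 8 (write(20)): arr=[13 20 10] head=2 tail=2 count=3
After op 9 (read()): arr=[13 20 10] head=0 tail=2 count=2
After op 10 (read()): arr=[13 20 10] head=1 tail=2 count=1
After op 11 (write(8)): arr=[13 20 8] head=1 tail=0 count=2
After op 12 (write(3)): arr=[3 20 8] head=1 tail=1 count=3
After op 13 (write(7)): arr=[3 7 8] head=2 tail=2 count=3

Answer: 3 7 8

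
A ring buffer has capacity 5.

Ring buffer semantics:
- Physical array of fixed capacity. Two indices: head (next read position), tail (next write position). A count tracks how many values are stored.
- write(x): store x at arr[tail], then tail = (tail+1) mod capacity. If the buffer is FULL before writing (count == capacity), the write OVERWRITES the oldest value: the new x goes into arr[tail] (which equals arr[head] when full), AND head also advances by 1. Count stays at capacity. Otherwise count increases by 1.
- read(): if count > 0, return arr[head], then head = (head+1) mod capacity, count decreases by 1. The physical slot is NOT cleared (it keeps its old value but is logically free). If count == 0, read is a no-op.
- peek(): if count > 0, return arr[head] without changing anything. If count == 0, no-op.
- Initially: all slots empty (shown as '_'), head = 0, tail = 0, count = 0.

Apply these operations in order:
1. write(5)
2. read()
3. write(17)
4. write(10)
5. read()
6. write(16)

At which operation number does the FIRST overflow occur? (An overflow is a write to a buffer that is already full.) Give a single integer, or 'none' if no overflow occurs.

After op 1 (write(5)): arr=[5 _ _ _ _] head=0 tail=1 count=1
After op 2 (read()): arr=[5 _ _ _ _] head=1 tail=1 count=0
After op 3 (write(17)): arr=[5 17 _ _ _] head=1 tail=2 count=1
After op 4 (write(10)): arr=[5 17 10 _ _] head=1 tail=3 count=2
After op 5 (read()): arr=[5 17 10 _ _] head=2 tail=3 count=1
After op 6 (write(16)): arr=[5 17 10 16 _] head=2 tail=4 count=2

Answer: none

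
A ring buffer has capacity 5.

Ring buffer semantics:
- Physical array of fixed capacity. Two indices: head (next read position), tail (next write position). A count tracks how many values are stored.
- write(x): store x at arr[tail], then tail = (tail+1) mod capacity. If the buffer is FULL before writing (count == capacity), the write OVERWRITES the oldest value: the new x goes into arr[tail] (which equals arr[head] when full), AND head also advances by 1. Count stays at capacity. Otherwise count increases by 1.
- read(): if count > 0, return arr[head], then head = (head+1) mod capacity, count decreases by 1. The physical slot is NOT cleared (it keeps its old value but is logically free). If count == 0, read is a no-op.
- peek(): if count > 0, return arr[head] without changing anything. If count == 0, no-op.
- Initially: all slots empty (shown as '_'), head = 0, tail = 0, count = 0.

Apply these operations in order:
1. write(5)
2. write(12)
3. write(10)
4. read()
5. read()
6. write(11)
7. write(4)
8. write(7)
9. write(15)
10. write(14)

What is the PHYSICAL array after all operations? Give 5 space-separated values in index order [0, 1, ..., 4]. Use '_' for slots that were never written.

Answer: 7 15 14 11 4

Derivation:
After op 1 (write(5)): arr=[5 _ _ _ _] head=0 tail=1 count=1
After op 2 (write(12)): arr=[5 12 _ _ _] head=0 tail=2 count=2
After op 3 (write(10)): arr=[5 12 10 _ _] head=0 tail=3 count=3
After op 4 (read()): arr=[5 12 10 _ _] head=1 tail=3 count=2
After op 5 (read()): arr=[5 12 10 _ _] head=2 tail=3 count=1
After op 6 (write(11)): arr=[5 12 10 11 _] head=2 tail=4 count=2
After op 7 (write(4)): arr=[5 12 10 11 4] head=2 tail=0 count=3
After op 8 (write(7)): arr=[7 12 10 11 4] head=2 tail=1 count=4
After op 9 (write(15)): arr=[7 15 10 11 4] head=2 tail=2 count=5
After op 10 (write(14)): arr=[7 15 14 11 4] head=3 tail=3 count=5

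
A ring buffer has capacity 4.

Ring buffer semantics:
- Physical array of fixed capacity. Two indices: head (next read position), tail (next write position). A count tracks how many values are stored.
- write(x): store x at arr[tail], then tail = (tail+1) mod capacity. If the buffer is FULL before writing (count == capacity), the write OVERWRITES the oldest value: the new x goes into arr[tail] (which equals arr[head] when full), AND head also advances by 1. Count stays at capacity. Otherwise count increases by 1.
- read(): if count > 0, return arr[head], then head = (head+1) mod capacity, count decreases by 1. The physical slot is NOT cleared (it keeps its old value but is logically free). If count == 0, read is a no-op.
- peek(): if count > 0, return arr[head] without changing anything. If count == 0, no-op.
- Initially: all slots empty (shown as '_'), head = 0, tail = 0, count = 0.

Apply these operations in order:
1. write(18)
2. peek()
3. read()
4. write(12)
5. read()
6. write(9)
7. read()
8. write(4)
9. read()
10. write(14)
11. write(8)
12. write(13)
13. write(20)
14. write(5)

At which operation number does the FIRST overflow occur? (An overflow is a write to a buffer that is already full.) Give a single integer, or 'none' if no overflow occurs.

Answer: 14

Derivation:
After op 1 (write(18)): arr=[18 _ _ _] head=0 tail=1 count=1
After op 2 (peek()): arr=[18 _ _ _] head=0 tail=1 count=1
After op 3 (read()): arr=[18 _ _ _] head=1 tail=1 count=0
After op 4 (write(12)): arr=[18 12 _ _] head=1 tail=2 count=1
After op 5 (read()): arr=[18 12 _ _] head=2 tail=2 count=0
After op 6 (write(9)): arr=[18 12 9 _] head=2 tail=3 count=1
After op 7 (read()): arr=[18 12 9 _] head=3 tail=3 count=0
After op 8 (write(4)): arr=[18 12 9 4] head=3 tail=0 count=1
After op 9 (read()): arr=[18 12 9 4] head=0 tail=0 count=0
After op 10 (write(14)): arr=[14 12 9 4] head=0 tail=1 count=1
After op 11 (write(8)): arr=[14 8 9 4] head=0 tail=2 count=2
After op 12 (write(13)): arr=[14 8 13 4] head=0 tail=3 count=3
After op 13 (write(20)): arr=[14 8 13 20] head=0 tail=0 count=4
After op 14 (write(5)): arr=[5 8 13 20] head=1 tail=1 count=4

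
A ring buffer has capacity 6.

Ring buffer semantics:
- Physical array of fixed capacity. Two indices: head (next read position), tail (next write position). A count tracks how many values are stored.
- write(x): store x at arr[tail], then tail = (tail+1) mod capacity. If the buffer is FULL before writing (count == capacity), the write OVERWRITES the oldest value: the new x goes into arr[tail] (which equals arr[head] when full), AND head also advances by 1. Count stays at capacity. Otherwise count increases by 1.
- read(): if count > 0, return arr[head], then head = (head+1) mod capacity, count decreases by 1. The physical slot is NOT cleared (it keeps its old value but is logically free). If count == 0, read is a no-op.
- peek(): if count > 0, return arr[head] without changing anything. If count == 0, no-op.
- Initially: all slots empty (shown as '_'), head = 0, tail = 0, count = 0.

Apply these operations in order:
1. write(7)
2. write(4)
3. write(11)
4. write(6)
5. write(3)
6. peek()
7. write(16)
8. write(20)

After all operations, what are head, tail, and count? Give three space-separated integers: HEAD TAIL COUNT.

After op 1 (write(7)): arr=[7 _ _ _ _ _] head=0 tail=1 count=1
After op 2 (write(4)): arr=[7 4 _ _ _ _] head=0 tail=2 count=2
After op 3 (write(11)): arr=[7 4 11 _ _ _] head=0 tail=3 count=3
After op 4 (write(6)): arr=[7 4 11 6 _ _] head=0 tail=4 count=4
After op 5 (write(3)): arr=[7 4 11 6 3 _] head=0 tail=5 count=5
After op 6 (peek()): arr=[7 4 11 6 3 _] head=0 tail=5 count=5
After op 7 (write(16)): arr=[7 4 11 6 3 16] head=0 tail=0 count=6
After op 8 (write(20)): arr=[20 4 11 6 3 16] head=1 tail=1 count=6

Answer: 1 1 6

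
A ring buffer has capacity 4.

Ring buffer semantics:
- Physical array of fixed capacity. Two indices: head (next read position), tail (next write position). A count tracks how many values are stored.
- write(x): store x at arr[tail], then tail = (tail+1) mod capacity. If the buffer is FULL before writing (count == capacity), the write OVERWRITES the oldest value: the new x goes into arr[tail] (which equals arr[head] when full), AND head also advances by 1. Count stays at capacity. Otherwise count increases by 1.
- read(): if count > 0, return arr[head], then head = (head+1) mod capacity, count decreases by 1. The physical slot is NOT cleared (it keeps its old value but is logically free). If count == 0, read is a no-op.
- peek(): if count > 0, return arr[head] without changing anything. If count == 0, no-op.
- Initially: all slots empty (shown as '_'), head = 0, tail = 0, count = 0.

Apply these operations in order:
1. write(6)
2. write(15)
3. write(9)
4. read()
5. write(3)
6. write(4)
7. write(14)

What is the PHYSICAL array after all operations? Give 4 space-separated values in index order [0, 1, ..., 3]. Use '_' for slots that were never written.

After op 1 (write(6)): arr=[6 _ _ _] head=0 tail=1 count=1
After op 2 (write(15)): arr=[6 15 _ _] head=0 tail=2 count=2
After op 3 (write(9)): arr=[6 15 9 _] head=0 tail=3 count=3
After op 4 (read()): arr=[6 15 9 _] head=1 tail=3 count=2
After op 5 (write(3)): arr=[6 15 9 3] head=1 tail=0 count=3
After op 6 (write(4)): arr=[4 15 9 3] head=1 tail=1 count=4
After op 7 (write(14)): arr=[4 14 9 3] head=2 tail=2 count=4

Answer: 4 14 9 3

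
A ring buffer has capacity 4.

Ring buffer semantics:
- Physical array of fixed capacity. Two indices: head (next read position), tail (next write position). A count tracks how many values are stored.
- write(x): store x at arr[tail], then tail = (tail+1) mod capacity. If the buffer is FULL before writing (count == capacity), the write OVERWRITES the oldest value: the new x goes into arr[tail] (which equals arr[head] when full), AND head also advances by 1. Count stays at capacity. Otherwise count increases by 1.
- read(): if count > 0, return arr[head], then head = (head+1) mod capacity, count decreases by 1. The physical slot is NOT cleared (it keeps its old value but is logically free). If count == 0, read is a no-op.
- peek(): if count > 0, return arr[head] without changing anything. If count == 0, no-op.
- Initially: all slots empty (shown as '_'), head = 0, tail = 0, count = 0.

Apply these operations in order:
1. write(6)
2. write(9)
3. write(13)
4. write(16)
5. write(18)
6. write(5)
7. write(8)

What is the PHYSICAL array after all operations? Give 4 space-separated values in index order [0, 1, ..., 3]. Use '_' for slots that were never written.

Answer: 18 5 8 16

Derivation:
After op 1 (write(6)): arr=[6 _ _ _] head=0 tail=1 count=1
After op 2 (write(9)): arr=[6 9 _ _] head=0 tail=2 count=2
After op 3 (write(13)): arr=[6 9 13 _] head=0 tail=3 count=3
After op 4 (write(16)): arr=[6 9 13 16] head=0 tail=0 count=4
After op 5 (write(18)): arr=[18 9 13 16] head=1 tail=1 count=4
After op 6 (write(5)): arr=[18 5 13 16] head=2 tail=2 count=4
After op 7 (write(8)): arr=[18 5 8 16] head=3 tail=3 count=4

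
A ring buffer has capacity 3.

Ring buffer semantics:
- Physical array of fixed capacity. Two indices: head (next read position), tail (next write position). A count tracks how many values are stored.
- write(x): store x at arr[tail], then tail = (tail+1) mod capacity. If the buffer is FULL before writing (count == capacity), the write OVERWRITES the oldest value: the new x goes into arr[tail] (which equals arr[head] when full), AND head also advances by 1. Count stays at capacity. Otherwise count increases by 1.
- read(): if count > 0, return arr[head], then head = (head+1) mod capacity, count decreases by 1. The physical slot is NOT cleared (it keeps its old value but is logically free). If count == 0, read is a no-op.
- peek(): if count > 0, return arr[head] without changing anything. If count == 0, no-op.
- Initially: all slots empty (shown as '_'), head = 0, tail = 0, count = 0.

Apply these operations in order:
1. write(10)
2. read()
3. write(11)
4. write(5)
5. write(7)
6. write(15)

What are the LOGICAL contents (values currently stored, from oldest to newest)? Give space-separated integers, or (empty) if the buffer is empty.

After op 1 (write(10)): arr=[10 _ _] head=0 tail=1 count=1
After op 2 (read()): arr=[10 _ _] head=1 tail=1 count=0
After op 3 (write(11)): arr=[10 11 _] head=1 tail=2 count=1
After op 4 (write(5)): arr=[10 11 5] head=1 tail=0 count=2
After op 5 (write(7)): arr=[7 11 5] head=1 tail=1 count=3
After op 6 (write(15)): arr=[7 15 5] head=2 tail=2 count=3

Answer: 5 7 15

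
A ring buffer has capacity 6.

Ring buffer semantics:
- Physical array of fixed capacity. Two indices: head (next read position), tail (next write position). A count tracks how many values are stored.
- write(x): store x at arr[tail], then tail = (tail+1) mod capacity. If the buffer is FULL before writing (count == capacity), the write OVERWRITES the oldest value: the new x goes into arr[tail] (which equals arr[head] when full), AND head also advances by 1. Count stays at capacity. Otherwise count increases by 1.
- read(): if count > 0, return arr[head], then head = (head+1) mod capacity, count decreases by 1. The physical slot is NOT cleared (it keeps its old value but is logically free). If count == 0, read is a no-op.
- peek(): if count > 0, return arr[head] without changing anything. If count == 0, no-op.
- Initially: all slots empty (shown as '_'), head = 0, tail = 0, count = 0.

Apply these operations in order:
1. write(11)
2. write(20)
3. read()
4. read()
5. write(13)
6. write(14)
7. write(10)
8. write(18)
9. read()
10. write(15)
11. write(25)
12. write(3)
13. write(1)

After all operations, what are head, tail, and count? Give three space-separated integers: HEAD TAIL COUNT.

Answer: 4 4 6

Derivation:
After op 1 (write(11)): arr=[11 _ _ _ _ _] head=0 tail=1 count=1
After op 2 (write(20)): arr=[11 20 _ _ _ _] head=0 tail=2 count=2
After op 3 (read()): arr=[11 20 _ _ _ _] head=1 tail=2 count=1
After op 4 (read()): arr=[11 20 _ _ _ _] head=2 tail=2 count=0
After op 5 (write(13)): arr=[11 20 13 _ _ _] head=2 tail=3 count=1
After op 6 (write(14)): arr=[11 20 13 14 _ _] head=2 tail=4 count=2
After op 7 (write(10)): arr=[11 20 13 14 10 _] head=2 tail=5 count=3
After op 8 (write(18)): arr=[11 20 13 14 10 18] head=2 tail=0 count=4
After op 9 (read()): arr=[11 20 13 14 10 18] head=3 tail=0 count=3
After op 10 (write(15)): arr=[15 20 13 14 10 18] head=3 tail=1 count=4
After op 11 (write(25)): arr=[15 25 13 14 10 18] head=3 tail=2 count=5
After op 12 (write(3)): arr=[15 25 3 14 10 18] head=3 tail=3 count=6
After op 13 (write(1)): arr=[15 25 3 1 10 18] head=4 tail=4 count=6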